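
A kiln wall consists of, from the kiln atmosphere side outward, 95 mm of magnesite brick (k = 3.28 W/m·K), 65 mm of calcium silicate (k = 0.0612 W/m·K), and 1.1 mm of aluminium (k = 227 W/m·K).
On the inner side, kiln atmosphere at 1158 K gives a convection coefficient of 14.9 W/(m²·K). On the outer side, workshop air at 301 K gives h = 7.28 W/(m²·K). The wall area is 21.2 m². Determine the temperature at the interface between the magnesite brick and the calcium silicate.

Using the resistance-network approach (series):
R_inner film = 1/(h_i·A) = 1/(14.9×21.2) = 0.003166 K/W
R_magnesite brick = L/(kA) = 0.095/(3.28×21.2) = 0.001366 K/W
R_calcium silicate = L/(kA) = 0.065/(0.0612×21.2) = 0.0501 K/W
R_aluminium = L/(kA) = 0.0011/(227×21.2) = 2.286×10^-7 K/W
R_outer film = 1/(h_o·A) = 1/(7.28×21.2) = 0.006479 K/W
R_total = 0.06111 K/W;  Q = ΔT/R_total = 857/0.06111 = 14020 W
T_interface = T_inner − Q·ΣR(inner→interface) = 1158 − 14000×0.004532

T ≈ 1090 K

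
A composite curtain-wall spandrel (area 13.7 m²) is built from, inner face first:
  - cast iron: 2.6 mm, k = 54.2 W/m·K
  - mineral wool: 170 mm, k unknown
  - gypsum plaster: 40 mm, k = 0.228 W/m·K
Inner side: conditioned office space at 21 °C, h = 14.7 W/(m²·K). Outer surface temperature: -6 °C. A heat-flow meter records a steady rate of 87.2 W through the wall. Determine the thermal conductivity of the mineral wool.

Thermal resistances in series:
R_inner film = 1/(h_i·A) = 1/(14.7×13.7) = 0.004965 K/W
R_cast iron = L/(kA) = 0.0026/(54.2×13.7) = 3.501×10^-6 K/W
R_gypsum plaster = L/(kA) = 0.04/(0.228×13.7) = 0.01281 K/W
Sum of known resistances R_other = 0.01777 K/W
Total R = ΔT/Q = 27/87.2 = 0.3096 K/W
R_mineral wool = R_total − R_other = 0.2919 K/W
k = L/(R·A) = 0.17/(0.2919×13.7)

k ≈ 0.0425 W/(m·K)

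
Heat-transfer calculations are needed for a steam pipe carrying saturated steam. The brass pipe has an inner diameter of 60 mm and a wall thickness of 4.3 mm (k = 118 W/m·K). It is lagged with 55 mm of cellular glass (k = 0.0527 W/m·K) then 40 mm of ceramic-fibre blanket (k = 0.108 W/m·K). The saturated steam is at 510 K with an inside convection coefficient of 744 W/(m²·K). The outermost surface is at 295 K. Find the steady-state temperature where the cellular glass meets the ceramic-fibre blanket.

T ≈ 329 K

Cylindrical conduction, so R = ln(r₂/r₁)/(2πkL) per layer, in series:
R_inner film = 1/(h_i·2πr₁L) = 1/(744×2π×0.03×1) = 0.007131 K/W
R_brass pipe wall = ln(34.3/30)/(2π×118×1) = 1.807×10^-4 K/W
R_cellular glass = ln(89.3/34.3)/(2π×0.0527×1) = 2.89 K/W
R_ceramic-fibre blanket = ln(129.3/89.3)/(2π×0.108×1) = 0.5455 K/W
R_total = 3.442 K/W
Q = ΔT/R_total = 215/3.442
Q = 62.5 W/m
T_interface = T_inner − Q·ΣR(inner→interface) = 510 − 62.5×2.897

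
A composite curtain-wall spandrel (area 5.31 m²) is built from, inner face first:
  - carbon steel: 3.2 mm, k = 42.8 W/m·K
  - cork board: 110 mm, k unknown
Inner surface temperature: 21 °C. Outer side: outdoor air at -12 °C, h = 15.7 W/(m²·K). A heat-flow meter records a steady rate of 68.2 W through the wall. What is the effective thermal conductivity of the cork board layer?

Treating each layer as a thermal resistance in series:
R_carbon steel = L/(kA) = 0.0032/(42.8×5.31) = 1.408×10^-5 K/W
R_outer film = 1/(h_o·A) = 1/(15.7×5.31) = 0.012 K/W
Sum of known resistances R_other = 0.01201 K/W
Total R = ΔT/Q = 33/68.2 = 0.4839 K/W
R_cork board = R_total − R_other = 0.4719 K/W
k = L/(R·A) = 0.11/(0.4719×5.31)

k ≈ 0.0439 W/(m·K)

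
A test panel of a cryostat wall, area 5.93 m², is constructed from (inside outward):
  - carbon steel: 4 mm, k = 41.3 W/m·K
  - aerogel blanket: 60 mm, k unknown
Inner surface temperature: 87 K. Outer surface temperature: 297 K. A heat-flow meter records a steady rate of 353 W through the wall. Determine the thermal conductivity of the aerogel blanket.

Using the resistance-network approach (series):
R_carbon steel = L/(kA) = 0.004/(41.3×5.93) = 1.633×10^-5 K/W
Sum of known resistances R_other = 1.633×10^-5 K/W
Total R = ΔT/Q = 210/353 = 0.5949 K/W
R_aerogel blanket = R_total − R_other = 0.5949 K/W
k = L/(R·A) = 0.06/(0.5949×5.93)

k ≈ 0.017 W/(m·K)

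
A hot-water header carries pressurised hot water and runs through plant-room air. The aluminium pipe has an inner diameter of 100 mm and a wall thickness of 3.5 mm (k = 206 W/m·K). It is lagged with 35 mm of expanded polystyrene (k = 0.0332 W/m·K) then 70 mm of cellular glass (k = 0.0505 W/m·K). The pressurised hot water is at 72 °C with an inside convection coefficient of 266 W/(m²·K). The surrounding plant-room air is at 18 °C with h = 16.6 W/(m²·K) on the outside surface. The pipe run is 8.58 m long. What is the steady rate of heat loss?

Treating each annulus and film as a series resistance:
R_inner film = 1/(h_i·2πr₁L) = 1/(266×2π×0.05×8.58) = 0.001395 K/W
R_aluminium pipe wall = ln(53.5/50)/(2π×206×8.58) = 6.092×10^-6 K/W
R_expanded polystyrene = ln(88.5/53.5)/(2π×0.0332×8.58) = 0.2812 K/W
R_cellular glass = ln(158.5/88.5)/(2π×0.0505×8.58) = 0.2141 K/W
R_outer film = 1/(h_o·2πr_oL) = 1/(16.6×2π×0.1585×8.58) = 0.00705 K/W
R_total = 0.5037 K/W
Q = ΔT/R_total = 54/0.5037

Q ≈ 107 W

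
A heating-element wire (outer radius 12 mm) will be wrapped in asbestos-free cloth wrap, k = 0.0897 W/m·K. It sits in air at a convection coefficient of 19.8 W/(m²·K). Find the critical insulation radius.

For a cylinder r_cr = k/h = 0.0897/19.8
r_cr = 4.53 mm; since the bare radius (12 mm) is above r_cr, any added insulation will reduce heat loss.

r_cr ≈ 4.53 mm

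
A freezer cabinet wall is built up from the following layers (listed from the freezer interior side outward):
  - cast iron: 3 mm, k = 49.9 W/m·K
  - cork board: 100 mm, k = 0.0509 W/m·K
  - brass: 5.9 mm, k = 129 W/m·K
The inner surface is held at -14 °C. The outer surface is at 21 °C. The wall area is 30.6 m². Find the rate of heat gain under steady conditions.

Thermal resistances in series:
R_cast iron = L/(kA) = 0.003/(49.9×30.6) = 1.965×10^-6 K/W
R_cork board = L/(kA) = 0.1/(0.0509×30.6) = 0.0642 K/W
R_brass = L/(kA) = 0.0059/(129×30.6) = 1.495×10^-6 K/W
R_total = 0.06421 K/W
Q = ΔT / R_total = 35 / 0.06421

Q ≈ 545 W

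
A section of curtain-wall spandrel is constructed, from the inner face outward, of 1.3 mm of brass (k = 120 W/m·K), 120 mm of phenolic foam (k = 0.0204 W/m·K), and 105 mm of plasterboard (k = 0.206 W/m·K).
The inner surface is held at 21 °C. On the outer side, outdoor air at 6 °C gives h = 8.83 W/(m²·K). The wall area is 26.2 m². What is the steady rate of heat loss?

Model the wall as resistances in series:
R_brass = L/(kA) = 0.0013/(120×26.2) = 4.135×10^-7 K/W
R_phenolic foam = L/(kA) = 0.12/(0.0204×26.2) = 0.2245 K/W
R_plasterboard = L/(kA) = 0.105/(0.206×26.2) = 0.01945 K/W
R_outer film = 1/(h_o·A) = 1/(8.83×26.2) = 0.004323 K/W
R_total = 0.2483 K/W
Q = ΔT / R_total = 15 / 0.2483

Q ≈ 60.4 W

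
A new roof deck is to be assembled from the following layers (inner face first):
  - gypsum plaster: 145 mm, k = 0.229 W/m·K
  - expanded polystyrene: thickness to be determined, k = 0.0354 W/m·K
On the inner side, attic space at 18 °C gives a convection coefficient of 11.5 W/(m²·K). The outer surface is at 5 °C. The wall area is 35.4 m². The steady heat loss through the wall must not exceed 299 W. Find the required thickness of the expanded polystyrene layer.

L ≈ 29 mm

Thermal resistances in series:
R_inner film = 1/(h_i·A) = 1/(11.5×35.4) = 0.002456 K/W
R_gypsum plaster = L/(kA) = 0.145/(0.229×35.4) = 0.01789 K/W
Sum of the known resistances R_other = 0.02034 K/W
Required total resistance R_tot = ΔT/Q_allow = 13/299 = 0.04348 K/W
R_expanded polystyrene = R_tot − R_other = 0.02314 K/W
L = R·k·A = 0.02314×0.0354×35.4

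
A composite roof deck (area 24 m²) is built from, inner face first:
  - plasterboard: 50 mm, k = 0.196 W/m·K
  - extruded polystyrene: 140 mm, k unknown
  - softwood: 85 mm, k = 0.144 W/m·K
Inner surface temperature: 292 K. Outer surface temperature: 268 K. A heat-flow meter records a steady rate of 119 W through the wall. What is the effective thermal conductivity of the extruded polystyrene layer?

Series thermal resistances:
R_plasterboard = L/(kA) = 0.05/(0.196×24) = 0.01063 K/W
R_softwood = L/(kA) = 0.085/(0.144×24) = 0.02459 K/W
Sum of known resistances R_other = 0.03522 K/W
Total R = ΔT/Q = 24/119 = 0.2017 K/W
R_extruded polystyrene = R_total − R_other = 0.1665 K/W
k = L/(R·A) = 0.14/(0.1665×24)

k ≈ 0.035 W/(m·K)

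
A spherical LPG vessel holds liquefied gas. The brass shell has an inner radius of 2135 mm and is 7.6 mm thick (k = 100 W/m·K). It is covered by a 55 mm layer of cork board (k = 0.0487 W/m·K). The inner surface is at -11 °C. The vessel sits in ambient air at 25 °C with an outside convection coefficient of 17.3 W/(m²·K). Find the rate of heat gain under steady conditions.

Q ≈ 1800 W

Each spherical layer contributes R = (1/r_i − 1/r_o)/(4πk):
R_brass shell = (1/2.135 − 1/2.1426)/(4π×100) = 1.322×10^-6 K/W
R_cork board = (1/2.1426 − 1/2.1976)/(4π×0.0487) = 0.01909 K/W
R_outer film = 1/(h·4πr_o²) = 1/(17.3×4π×2.1976²) = 9.525×10^-4 K/W
R_total = 0.02004 K/W
Q = ΔT/R_total = 36/0.02004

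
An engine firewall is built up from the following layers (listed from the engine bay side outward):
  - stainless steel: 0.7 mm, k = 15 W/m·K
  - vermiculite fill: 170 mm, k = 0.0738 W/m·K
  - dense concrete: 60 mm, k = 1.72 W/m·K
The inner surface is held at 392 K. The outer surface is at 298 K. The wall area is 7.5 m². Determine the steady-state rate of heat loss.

Using the resistance-network approach (series):
R_stainless steel = L/(kA) = 0.0007/(15×7.5) = 6.222×10^-6 K/W
R_vermiculite fill = L/(kA) = 0.17/(0.0738×7.5) = 0.3071 K/W
R_dense concrete = L/(kA) = 0.06/(1.72×7.5) = 0.004651 K/W
R_total = 0.3118 K/W
Q = ΔT / R_total = 94 / 0.3118

Q ≈ 301 W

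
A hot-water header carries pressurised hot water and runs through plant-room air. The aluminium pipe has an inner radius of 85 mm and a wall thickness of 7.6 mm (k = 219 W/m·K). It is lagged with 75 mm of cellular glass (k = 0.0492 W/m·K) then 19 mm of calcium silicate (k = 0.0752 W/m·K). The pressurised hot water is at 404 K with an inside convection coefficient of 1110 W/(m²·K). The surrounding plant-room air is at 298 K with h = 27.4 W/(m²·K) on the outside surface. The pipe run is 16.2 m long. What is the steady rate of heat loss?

Q ≈ 788 W

Per-layer cylindrical resistances, series-summed:
R_inner film = 1/(h_i·2πr₁L) = 1/(1110×2π×0.085×16.2) = 1.041×10^-4 K/W
R_aluminium pipe wall = ln(92.6/85)/(2π×219×16.2) = 3.842×10^-6 K/W
R_cellular glass = ln(167.6/92.6)/(2π×0.0492×16.2) = 0.1185 K/W
R_calcium silicate = ln(186.6/167.6)/(2π×0.0752×16.2) = 0.01403 K/W
R_outer film = 1/(h_o·2πr_oL) = 1/(27.4×2π×0.1866×16.2) = 0.001922 K/W
R_total = 0.1345 K/W
Q = ΔT/R_total = 106/0.1345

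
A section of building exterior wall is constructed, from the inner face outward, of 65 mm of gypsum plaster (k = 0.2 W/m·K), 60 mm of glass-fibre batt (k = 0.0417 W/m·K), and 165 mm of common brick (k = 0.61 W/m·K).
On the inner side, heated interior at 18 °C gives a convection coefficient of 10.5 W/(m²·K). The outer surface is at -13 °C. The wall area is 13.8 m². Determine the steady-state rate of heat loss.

Q ≈ 201 W

Using the resistance-network approach (series):
R_inner film = 1/(h_i·A) = 1/(10.5×13.8) = 0.006901 K/W
R_gypsum plaster = L/(kA) = 0.065/(0.2×13.8) = 0.02355 K/W
R_glass-fibre batt = L/(kA) = 0.06/(0.0417×13.8) = 0.1043 K/W
R_common brick = L/(kA) = 0.165/(0.61×13.8) = 0.0196 K/W
R_total = 0.1543 K/W
Q = ΔT / R_total = 31 / 0.1543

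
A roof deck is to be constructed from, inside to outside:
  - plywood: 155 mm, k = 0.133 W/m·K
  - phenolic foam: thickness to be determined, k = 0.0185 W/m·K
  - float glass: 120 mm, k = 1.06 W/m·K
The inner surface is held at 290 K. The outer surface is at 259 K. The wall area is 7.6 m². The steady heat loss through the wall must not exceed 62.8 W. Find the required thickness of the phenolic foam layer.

L ≈ 45.7 mm

Model the wall as resistances in series:
R_plywood = L/(kA) = 0.155/(0.133×7.6) = 0.1533 K/W
R_float glass = L/(kA) = 0.12/(1.06×7.6) = 0.0149 K/W
Sum of the known resistances R_other = 0.1682 K/W
Required total resistance R_tot = ΔT/Q_allow = 31/62.8 = 0.4936 K/W
R_phenolic foam = R_tot − R_other = 0.3254 K/W
L = R·k·A = 0.3254×0.0185×7.6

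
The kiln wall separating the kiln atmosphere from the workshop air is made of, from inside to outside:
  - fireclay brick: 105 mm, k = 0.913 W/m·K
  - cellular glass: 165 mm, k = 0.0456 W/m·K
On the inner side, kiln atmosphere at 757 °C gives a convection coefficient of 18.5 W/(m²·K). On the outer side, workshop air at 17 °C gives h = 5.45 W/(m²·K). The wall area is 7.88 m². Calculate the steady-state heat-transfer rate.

Q ≈ 1470 W

Using the resistance-network approach (series):
R_inner film = 1/(h_i·A) = 1/(18.5×7.88) = 0.00686 K/W
R_fireclay brick = L/(kA) = 0.105/(0.913×7.88) = 0.01459 K/W
R_cellular glass = L/(kA) = 0.165/(0.0456×7.88) = 0.4592 K/W
R_outer film = 1/(h_o·A) = 1/(5.45×7.88) = 0.02329 K/W
R_total = 0.5039 K/W
Q = ΔT / R_total = 740 / 0.5039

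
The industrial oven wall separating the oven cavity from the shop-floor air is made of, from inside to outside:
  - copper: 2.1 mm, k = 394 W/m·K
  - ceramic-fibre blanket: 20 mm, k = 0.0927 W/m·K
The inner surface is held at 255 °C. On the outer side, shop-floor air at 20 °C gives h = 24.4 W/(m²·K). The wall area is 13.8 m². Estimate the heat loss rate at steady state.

Q ≈ 12600 W

Treating each layer as a thermal resistance in series:
R_copper = L/(kA) = 0.0021/(394×13.8) = 3.862×10^-7 K/W
R_ceramic-fibre blanket = L/(kA) = 0.02/(0.0927×13.8) = 0.01563 K/W
R_outer film = 1/(h_o·A) = 1/(24.4×13.8) = 0.00297 K/W
R_total = 0.0186 K/W
Q = ΔT / R_total = 235 / 0.0186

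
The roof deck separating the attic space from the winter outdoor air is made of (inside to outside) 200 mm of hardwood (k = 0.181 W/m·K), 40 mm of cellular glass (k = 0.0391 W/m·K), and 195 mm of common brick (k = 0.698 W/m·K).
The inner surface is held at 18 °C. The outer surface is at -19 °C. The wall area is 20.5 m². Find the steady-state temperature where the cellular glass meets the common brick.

T ≈ -14.7 °C

Series thermal resistances:
R_hardwood = L/(kA) = 0.2/(0.181×20.5) = 0.0539 K/W
R_cellular glass = L/(kA) = 0.04/(0.0391×20.5) = 0.0499 K/W
R_common brick = L/(kA) = 0.195/(0.698×20.5) = 0.01363 K/W
R_total = 0.1174 K/W;  Q = ΔT/R_total = 37/0.1174 = 315.1 W
T_interface = T_inner − Q·ΣR(inner→interface) = 18 − 315×0.1038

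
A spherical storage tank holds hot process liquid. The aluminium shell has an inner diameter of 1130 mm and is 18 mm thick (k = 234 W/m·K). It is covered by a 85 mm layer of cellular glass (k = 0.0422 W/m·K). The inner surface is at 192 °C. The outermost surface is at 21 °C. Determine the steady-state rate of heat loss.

For a spherical shell R = (1/r₁ − 1/r₂)/(4πk); film R = 1/(h·4πr²). In series:
R_aluminium shell = (1/0.565 − 1/0.583)/(4π×234) = 1.858×10^-5 K/W
R_cellular glass = (1/0.583 − 1/0.668)/(4π×0.0422) = 0.4116 K/W
R_total = 0.4116 K/W
Q = ΔT/R_total = 171/0.4116

Q ≈ 415 W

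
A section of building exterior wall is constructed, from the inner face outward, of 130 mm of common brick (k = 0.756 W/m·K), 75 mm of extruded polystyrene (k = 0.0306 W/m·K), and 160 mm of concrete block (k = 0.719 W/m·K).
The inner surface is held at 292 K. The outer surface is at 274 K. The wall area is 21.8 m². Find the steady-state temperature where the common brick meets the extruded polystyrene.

Treating each layer as a thermal resistance in series:
R_common brick = L/(kA) = 0.13/(0.756×21.8) = 0.007888 K/W
R_extruded polystyrene = L/(kA) = 0.075/(0.0306×21.8) = 0.1124 K/W
R_concrete block = L/(kA) = 0.16/(0.719×21.8) = 0.01021 K/W
R_total = 0.1305 K/W;  Q = ΔT/R_total = 18/0.1305 = 137.9 W
T_interface = T_inner − Q·ΣR(inner→interface) = 292 − 138×0.007888

T ≈ 291 K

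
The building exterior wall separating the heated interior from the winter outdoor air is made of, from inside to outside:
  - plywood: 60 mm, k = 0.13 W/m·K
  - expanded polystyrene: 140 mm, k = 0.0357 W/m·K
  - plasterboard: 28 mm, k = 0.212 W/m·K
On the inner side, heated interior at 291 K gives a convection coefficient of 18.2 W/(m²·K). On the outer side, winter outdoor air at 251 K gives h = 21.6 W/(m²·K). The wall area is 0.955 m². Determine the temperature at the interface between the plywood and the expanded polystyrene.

Using the resistance-network approach (series):
R_inner film = 1/(h_i·A) = 1/(18.2×0.955) = 0.05753 K/W
R_plywood = L/(kA) = 0.06/(0.13×0.955) = 0.4833 K/W
R_expanded polystyrene = L/(kA) = 0.14/(0.0357×0.955) = 4.106 K/W
R_plasterboard = L/(kA) = 0.028/(0.212×0.955) = 0.1383 K/W
R_outer film = 1/(h_o·A) = 1/(21.6×0.955) = 0.04848 K/W
R_total = 4.834 K/W;  Q = ΔT/R_total = 40/4.834 = 8.275 W
T_interface = T_inner − Q·ΣR(inner→interface) = 291 − 8.27×0.5408

T ≈ 287 K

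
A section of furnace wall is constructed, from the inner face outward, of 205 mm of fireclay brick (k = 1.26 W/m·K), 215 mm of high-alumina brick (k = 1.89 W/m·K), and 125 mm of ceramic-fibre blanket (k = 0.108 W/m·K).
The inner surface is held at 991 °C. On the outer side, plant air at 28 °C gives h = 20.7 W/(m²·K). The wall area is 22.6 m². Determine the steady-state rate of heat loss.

Treating each layer as a thermal resistance in series:
R_fireclay brick = L/(kA) = 0.205/(1.26×22.6) = 0.007199 K/W
R_high-alumina brick = L/(kA) = 0.215/(1.89×22.6) = 0.005033 K/W
R_ceramic-fibre blanket = L/(kA) = 0.125/(0.108×22.6) = 0.05121 K/W
R_outer film = 1/(h_o·A) = 1/(20.7×22.6) = 0.002138 K/W
R_total = 0.06558 K/W
Q = ΔT / R_total = 963 / 0.06558

Q ≈ 14700 W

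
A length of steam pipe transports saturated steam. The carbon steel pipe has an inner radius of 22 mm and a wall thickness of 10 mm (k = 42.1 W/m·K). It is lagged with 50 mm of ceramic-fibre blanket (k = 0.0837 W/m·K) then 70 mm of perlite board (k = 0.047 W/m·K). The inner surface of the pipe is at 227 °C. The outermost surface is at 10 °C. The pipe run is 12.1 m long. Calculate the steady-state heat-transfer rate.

Q ≈ 677 W

Radial resistances (cylindrical: R_cond = ln(r_o/r_i)/(2πkL), R_conv = 1/(h·2πrL)):
R_carbon steel pipe wall = ln(32/22)/(2π×42.1×12.1) = 1.171×10^-4 K/W
R_ceramic-fibre blanket = ln(82/32)/(2π×0.0837×12.1) = 0.1479 K/W
R_perlite board = ln(152/82)/(2π×0.047×12.1) = 0.1727 K/W
R_total = 0.3207 K/W
Q = ΔT/R_total = 217/0.3207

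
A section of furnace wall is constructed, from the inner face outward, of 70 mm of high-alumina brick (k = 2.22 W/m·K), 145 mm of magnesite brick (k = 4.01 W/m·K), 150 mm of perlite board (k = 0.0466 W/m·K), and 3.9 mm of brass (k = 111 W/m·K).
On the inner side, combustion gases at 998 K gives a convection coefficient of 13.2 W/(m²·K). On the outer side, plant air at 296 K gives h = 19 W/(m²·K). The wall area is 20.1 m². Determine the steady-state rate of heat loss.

Q ≈ 4130 W

Model the wall as resistances in series:
R_inner film = 1/(h_i·A) = 1/(13.2×20.1) = 0.003769 K/W
R_high-alumina brick = L/(kA) = 0.07/(2.22×20.1) = 0.001569 K/W
R_magnesite brick = L/(kA) = 0.145/(4.01×20.1) = 0.001799 K/W
R_perlite board = L/(kA) = 0.15/(0.0466×20.1) = 0.1601 K/W
R_brass = L/(kA) = 0.0039/(111×20.1) = 1.748×10^-6 K/W
R_outer film = 1/(h_o·A) = 1/(19×20.1) = 0.002618 K/W
R_total = 0.1699 K/W
Q = ΔT / R_total = 702 / 0.1699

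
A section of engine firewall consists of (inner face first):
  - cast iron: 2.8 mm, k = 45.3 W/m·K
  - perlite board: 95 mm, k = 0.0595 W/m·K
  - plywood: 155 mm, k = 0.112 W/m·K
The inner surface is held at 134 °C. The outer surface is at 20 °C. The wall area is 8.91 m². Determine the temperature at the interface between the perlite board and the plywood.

Thermal resistances in series:
R_cast iron = L/(kA) = 0.0028/(45.3×8.91) = 6.937×10^-6 K/W
R_perlite board = L/(kA) = 0.095/(0.0595×8.91) = 0.1792 K/W
R_plywood = L/(kA) = 0.155/(0.112×8.91) = 0.1553 K/W
R_total = 0.3345 K/W;  Q = ΔT/R_total = 114/0.3345 = 340.8 W
T_interface = T_inner − Q·ΣR(inner→interface) = 134 − 341×0.1792

T ≈ 72.9 °C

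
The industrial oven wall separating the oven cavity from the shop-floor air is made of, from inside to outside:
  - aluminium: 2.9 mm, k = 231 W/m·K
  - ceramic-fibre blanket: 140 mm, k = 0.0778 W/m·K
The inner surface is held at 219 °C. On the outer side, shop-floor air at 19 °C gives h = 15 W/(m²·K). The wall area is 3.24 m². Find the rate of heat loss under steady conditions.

Series thermal resistances:
R_aluminium = L/(kA) = 0.0029/(231×3.24) = 3.875×10^-6 K/W
R_ceramic-fibre blanket = L/(kA) = 0.14/(0.0778×3.24) = 0.5554 K/W
R_outer film = 1/(h_o·A) = 1/(15×3.24) = 0.02058 K/W
R_total = 0.576 K/W
Q = ΔT / R_total = 200 / 0.576

Q ≈ 347 W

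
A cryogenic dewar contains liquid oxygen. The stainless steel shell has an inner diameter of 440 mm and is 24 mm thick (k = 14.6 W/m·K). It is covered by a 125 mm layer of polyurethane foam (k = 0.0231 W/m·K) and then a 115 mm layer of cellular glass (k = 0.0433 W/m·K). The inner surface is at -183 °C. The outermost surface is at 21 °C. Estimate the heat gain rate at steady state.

Q ≈ 34.2 W

For a spherical shell R = (1/r₁ − 1/r₂)/(4πk); film R = 1/(h·4πr²). In series:
R_stainless steel shell = (1/0.22 − 1/0.244)/(4π×14.6) = 0.002437 K/W
R_polyurethane foam = (1/0.244 − 1/0.369)/(4π×0.0231) = 4.783 K/W
R_cellular glass = (1/0.369 − 1/0.484)/(4π×0.0433) = 1.183 K/W
R_total = 5.969 K/W
Q = ΔT/R_total = 204/5.969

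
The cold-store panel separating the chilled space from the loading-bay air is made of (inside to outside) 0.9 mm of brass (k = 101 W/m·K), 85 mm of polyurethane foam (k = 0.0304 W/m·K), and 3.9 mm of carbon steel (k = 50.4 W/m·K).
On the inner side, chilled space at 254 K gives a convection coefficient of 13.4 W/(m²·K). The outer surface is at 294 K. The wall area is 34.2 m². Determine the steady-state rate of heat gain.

Model the wall as resistances in series:
R_inner film = 1/(h_i·A) = 1/(13.4×34.2) = 0.002182 K/W
R_brass = L/(kA) = 0.0009/(101×34.2) = 2.606×10^-7 K/W
R_polyurethane foam = L/(kA) = 0.085/(0.0304×34.2) = 0.08176 K/W
R_carbon steel = L/(kA) = 0.0039/(50.4×34.2) = 2.263×10^-6 K/W
R_total = 0.08394 K/W
Q = ΔT / R_total = 40 / 0.08394

Q ≈ 477 W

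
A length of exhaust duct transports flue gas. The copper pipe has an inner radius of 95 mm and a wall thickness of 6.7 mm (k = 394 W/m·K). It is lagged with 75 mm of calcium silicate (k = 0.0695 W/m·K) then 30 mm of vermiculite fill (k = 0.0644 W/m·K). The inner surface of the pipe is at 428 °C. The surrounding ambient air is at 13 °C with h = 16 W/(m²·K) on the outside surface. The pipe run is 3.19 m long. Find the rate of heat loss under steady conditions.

Cylindrical conduction, so R = ln(r₂/r₁)/(2πkL) per layer, in series:
R_copper pipe wall = ln(101.7/95)/(2π×394×3.19) = 8.63×10^-6 K/W
R_calcium silicate = ln(176.7/101.7)/(2π×0.0695×3.19) = 0.3966 K/W
R_vermiculite fill = ln(206.7/176.7)/(2π×0.0644×3.19) = 0.1215 K/W
R_outer film = 1/(h_o·2πr_oL) = 1/(16×2π×0.2067×3.19) = 0.01509 K/W
R_total = 0.5332 K/W
Q = ΔT/R_total = 415/0.5332

Q ≈ 778 W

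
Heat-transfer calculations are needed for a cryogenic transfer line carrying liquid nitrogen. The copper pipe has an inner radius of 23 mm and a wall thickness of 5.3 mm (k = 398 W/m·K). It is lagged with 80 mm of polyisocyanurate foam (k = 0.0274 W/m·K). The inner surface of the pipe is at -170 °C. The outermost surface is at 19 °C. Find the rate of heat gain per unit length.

Radial resistances (cylindrical: R_cond = ln(r_o/r_i)/(2πkL), R_conv = 1/(h·2πrL)):
R_copper pipe wall = ln(28.3/23)/(2π×398×1) = 8.292×10^-5 K/W
R_polyisocyanurate foam = ln(108.3/28.3)/(2π×0.0274×1) = 7.795 K/W
R_total = 7.795 K/W
Q = ΔT/R_total = 189/7.795

q′ ≈ 24.2 W/m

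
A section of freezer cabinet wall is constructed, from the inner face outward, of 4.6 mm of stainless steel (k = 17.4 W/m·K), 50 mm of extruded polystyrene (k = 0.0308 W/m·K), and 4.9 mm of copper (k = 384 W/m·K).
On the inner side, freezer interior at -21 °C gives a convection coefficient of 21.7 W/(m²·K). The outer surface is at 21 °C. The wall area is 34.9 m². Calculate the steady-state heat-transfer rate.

Q ≈ 878 W

Thermal resistances in series:
R_inner film = 1/(h_i·A) = 1/(21.7×34.9) = 0.00132 K/W
R_stainless steel = L/(kA) = 0.0046/(17.4×34.9) = 7.575×10^-6 K/W
R_extruded polystyrene = L/(kA) = 0.05/(0.0308×34.9) = 0.04652 K/W
R_copper = L/(kA) = 0.0049/(384×34.9) = 3.656×10^-7 K/W
R_total = 0.04784 K/W
Q = ΔT / R_total = 42 / 0.04784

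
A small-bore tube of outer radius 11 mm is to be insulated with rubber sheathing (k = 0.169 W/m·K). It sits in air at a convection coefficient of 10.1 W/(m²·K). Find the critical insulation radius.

r_cr ≈ 16.7 mm

For a cylinder r_cr = k/h = 0.169/10.1
r_cr = 16.7 mm; since the bare radius (11 mm) is below r_cr, adding a thin layer of insulation will *increase* heat loss.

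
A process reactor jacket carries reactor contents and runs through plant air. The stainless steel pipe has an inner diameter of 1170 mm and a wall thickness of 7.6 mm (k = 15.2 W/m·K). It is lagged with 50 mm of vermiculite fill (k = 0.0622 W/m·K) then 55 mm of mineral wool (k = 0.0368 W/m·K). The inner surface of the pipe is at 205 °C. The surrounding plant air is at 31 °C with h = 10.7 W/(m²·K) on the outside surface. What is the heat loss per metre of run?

q′ ≈ 298 W/m

Per-layer cylindrical resistances, series-summed:
R_stainless steel pipe wall = ln(592.6/585)/(2π×15.2×1) = 1.352×10^-4 K/W
R_vermiculite fill = ln(642.6/592.6)/(2π×0.0622×1) = 0.2073 K/W
R_mineral wool = ln(697.6/642.6)/(2π×0.0368×1) = 0.3552 K/W
R_outer film = 1/(h_o·2πr_oL) = 1/(10.7×2π×0.6976×1) = 0.02132 K/W
R_total = 0.5839 K/W
Q = ΔT/R_total = 174/0.5839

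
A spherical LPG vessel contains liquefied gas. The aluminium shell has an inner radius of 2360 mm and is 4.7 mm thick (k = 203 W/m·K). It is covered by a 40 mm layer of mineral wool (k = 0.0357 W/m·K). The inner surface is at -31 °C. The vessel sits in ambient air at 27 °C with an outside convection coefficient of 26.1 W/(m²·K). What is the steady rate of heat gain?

Each spherical layer contributes R = (1/r_i − 1/r_o)/(4πk):
R_aluminium shell = (1/2.36 − 1/2.3647)/(4π×203) = 3.301×10^-7 K/W
R_mineral wool = (1/2.3647 − 1/2.4047)/(4π×0.0357) = 0.01568 K/W
R_outer film = 1/(h·4πr_o²) = 1/(26.1×4π×2.4047²) = 5.273×10^-4 K/W
R_total = 0.01621 K/W
Q = ΔT/R_total = 58/0.01621

Q ≈ 3580 W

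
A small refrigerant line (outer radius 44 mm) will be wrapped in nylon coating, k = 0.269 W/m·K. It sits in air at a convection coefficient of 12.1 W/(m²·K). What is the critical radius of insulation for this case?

For a cylinder r_cr = k/h = 0.269/12.1
r_cr = 22.2 mm; since the bare radius (44 mm) is above r_cr, any added insulation will reduce heat loss.

r_cr ≈ 22.2 mm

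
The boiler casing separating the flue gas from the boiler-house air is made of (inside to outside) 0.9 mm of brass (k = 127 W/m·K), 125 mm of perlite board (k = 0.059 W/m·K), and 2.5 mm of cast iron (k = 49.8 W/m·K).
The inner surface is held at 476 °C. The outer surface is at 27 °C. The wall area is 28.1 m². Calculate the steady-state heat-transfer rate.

Q ≈ 5960 W

Model the wall as resistances in series:
R_brass = L/(kA) = 0.0009/(127×28.1) = 2.522×10^-7 K/W
R_perlite board = L/(kA) = 0.125/(0.059×28.1) = 0.0754 K/W
R_cast iron = L/(kA) = 0.0025/(49.8×28.1) = 1.787×10^-6 K/W
R_total = 0.0754 K/W
Q = ΔT / R_total = 449 / 0.0754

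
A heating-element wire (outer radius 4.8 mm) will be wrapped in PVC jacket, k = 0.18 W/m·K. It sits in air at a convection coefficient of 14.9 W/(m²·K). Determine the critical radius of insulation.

For a cylinder r_cr = k/h = 0.18/14.9
r_cr = 12.1 mm; since the bare radius (4.8 mm) is below r_cr, adding a thin layer of insulation will *increase* heat loss.

r_cr ≈ 12.1 mm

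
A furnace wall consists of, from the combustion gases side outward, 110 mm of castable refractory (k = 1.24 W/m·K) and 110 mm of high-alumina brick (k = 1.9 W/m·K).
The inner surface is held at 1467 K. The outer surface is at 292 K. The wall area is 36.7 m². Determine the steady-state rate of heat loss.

Q ≈ 294000 W

Using the resistance-network approach (series):
R_castable refractory = L/(kA) = 0.11/(1.24×36.7) = 0.002417 K/W
R_high-alumina brick = L/(kA) = 0.11/(1.9×36.7) = 0.001578 K/W
R_total = 0.003995 K/W
Q = ΔT / R_total = 1175 / 0.003995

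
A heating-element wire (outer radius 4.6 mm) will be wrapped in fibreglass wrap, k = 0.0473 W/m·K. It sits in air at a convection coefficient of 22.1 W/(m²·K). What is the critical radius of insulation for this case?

r_cr ≈ 2.14 mm

For a cylinder r_cr = k/h = 0.0473/22.1
r_cr = 2.14 mm; since the bare radius (4.6 mm) is above r_cr, any added insulation will reduce heat loss.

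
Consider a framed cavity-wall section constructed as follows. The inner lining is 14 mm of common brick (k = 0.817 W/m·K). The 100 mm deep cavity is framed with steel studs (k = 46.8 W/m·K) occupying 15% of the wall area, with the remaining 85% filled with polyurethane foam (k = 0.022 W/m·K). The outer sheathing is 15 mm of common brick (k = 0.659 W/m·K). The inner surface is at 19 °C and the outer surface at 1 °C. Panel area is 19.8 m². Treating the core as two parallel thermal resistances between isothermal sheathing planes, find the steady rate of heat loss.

Q ≈ 6590 W

Sheathing layers in series; stud and cavity paths in parallel between them.
R_inner = 0.014/(0.817×19.8) = 8.654×10^-4 K/W
R_stud  = 0.1/(46.8×0.15×19.8) = 7.194×10^-4 K/W
R_cav   = 0.1/(0.022×0.85×19.8) = 0.2701 K/W
1/R_core = 1/R_stud + 1/R_cav → R_core = 7.175×10^-4 K/W
R_outer = 0.015/(0.659×19.8) = 0.00115 K/W
R_total = 0.002733 K/W
Q = ΔT/R_total = 18/0.002733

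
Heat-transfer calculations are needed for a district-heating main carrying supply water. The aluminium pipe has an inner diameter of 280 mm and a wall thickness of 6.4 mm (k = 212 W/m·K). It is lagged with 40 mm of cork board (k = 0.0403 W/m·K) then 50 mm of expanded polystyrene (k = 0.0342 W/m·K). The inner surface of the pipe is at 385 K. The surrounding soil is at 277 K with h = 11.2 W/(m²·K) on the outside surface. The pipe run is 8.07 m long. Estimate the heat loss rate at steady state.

Q ≈ 411 W

Cylindrical conduction, so R = ln(r₂/r₁)/(2πkL) per layer, in series:
R_aluminium pipe wall = ln(146.4/140)/(2π×212×8.07) = 4.158×10^-6 K/W
R_cork board = ln(186.4/146.4)/(2π×0.0403×8.07) = 0.1182 K/W
R_expanded polystyrene = ln(236.4/186.4)/(2π×0.0342×8.07) = 0.137 K/W
R_outer film = 1/(h_o·2πr_oL) = 1/(11.2×2π×0.2364×8.07) = 0.007449 K/W
R_total = 0.2627 K/W
Q = ΔT/R_total = 108/0.2627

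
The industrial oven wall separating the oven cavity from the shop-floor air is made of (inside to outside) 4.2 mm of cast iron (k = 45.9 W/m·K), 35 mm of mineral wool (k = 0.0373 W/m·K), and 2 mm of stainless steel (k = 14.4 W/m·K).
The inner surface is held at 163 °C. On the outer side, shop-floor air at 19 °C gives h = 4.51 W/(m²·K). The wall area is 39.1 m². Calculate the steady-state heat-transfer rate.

Treating each layer as a thermal resistance in series:
R_cast iron = L/(kA) = 0.0042/(45.9×39.1) = 2.34×10^-6 K/W
R_mineral wool = L/(kA) = 0.035/(0.0373×39.1) = 0.024 K/W
R_stainless steel = L/(kA) = 0.002/(14.4×39.1) = 3.552×10^-6 K/W
R_outer film = 1/(h_o·A) = 1/(4.51×39.1) = 0.005671 K/W
R_total = 0.02968 K/W
Q = ΔT / R_total = 144 / 0.02968

Q ≈ 4850 W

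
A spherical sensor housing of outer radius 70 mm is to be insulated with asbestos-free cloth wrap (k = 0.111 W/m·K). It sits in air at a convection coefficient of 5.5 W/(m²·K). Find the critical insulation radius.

r_cr ≈ 40.4 mm

For a sphere r_cr = 2k/h = 2×0.111/5.5
r_cr = 40.4 mm; since the bare radius (70 mm) is above r_cr, any added insulation will reduce heat loss.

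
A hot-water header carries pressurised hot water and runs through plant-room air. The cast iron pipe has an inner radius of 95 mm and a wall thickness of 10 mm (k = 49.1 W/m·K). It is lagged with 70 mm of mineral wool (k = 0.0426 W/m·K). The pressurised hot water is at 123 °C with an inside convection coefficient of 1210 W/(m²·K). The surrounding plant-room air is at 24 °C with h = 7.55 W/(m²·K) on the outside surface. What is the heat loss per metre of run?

q′ ≈ 48.8 W/m

For a radial system each layer contributes R = ln(r_out/r_in)/(2πkL); films add R = 1/(hA).
R_inner film = 1/(h_i·2πr₁L) = 1/(1210×2π×0.095×1) = 0.001385 K/W
R_cast iron pipe wall = ln(105/95)/(2π×49.1×1) = 3.244×10^-4 K/W
R_mineral wool = ln(175/105)/(2π×0.0426×1) = 1.908 K/W
R_outer film = 1/(h_o·2πr_oL) = 1/(7.55×2π×0.175×1) = 0.1205 K/W
R_total = 2.031 K/W
Q = ΔT/R_total = 99/2.031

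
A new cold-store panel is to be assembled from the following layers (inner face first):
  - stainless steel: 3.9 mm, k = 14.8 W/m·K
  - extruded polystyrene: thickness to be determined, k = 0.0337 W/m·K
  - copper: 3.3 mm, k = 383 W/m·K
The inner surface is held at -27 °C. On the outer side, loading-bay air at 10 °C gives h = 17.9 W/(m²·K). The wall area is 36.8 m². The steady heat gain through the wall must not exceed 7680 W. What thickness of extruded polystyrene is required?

Series thermal resistances:
R_stainless steel = L/(kA) = 0.0039/(14.8×36.8) = 7.161×10^-6 K/W
R_copper = L/(kA) = 0.0033/(383×36.8) = 2.341×10^-7 K/W
R_outer film = 1/(h_o·A) = 1/(17.9×36.8) = 0.001518 K/W
Sum of the known resistances R_other = 0.001525 K/W
Required total resistance R_tot = ΔT/Q_allow = 37/7680 = 0.004818 K/W
R_extruded polystyrene = R_tot − R_other = 0.003292 K/W
L = R·k·A = 0.003292×0.0337×36.8

L ≈ 4.08 mm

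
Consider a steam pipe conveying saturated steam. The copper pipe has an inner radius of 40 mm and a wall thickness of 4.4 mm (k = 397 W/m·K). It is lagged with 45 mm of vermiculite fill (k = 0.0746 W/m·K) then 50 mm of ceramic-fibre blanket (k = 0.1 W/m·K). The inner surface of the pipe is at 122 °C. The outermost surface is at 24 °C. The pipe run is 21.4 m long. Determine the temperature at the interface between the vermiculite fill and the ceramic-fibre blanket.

Per-layer cylindrical resistances, series-summed:
R_copper pipe wall = ln(44.4/40)/(2π×397×21.4) = 1.955×10^-6 K/W
R_vermiculite fill = ln(89.4/44.4)/(2π×0.0746×21.4) = 0.06977 K/W
R_ceramic-fibre blanket = ln(139.4/89.4)/(2π×0.1×21.4) = 0.03304 K/W
R_total = 0.1028 K/W
Q = ΔT/R_total = 98/0.1028
Q = 953 W
T_interface = T_inner − Q·ΣR(inner→interface) = 122 − 953×0.06978

T ≈ 55.5 °C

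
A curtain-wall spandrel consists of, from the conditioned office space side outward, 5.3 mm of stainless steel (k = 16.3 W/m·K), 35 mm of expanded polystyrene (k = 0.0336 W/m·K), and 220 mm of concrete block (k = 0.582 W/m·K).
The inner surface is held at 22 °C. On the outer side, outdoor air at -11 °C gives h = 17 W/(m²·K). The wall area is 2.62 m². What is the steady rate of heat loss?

Q ≈ 58.5 W

Model the wall as resistances in series:
R_stainless steel = L/(kA) = 0.0053/(16.3×2.62) = 1.241×10^-4 K/W
R_expanded polystyrene = L/(kA) = 0.035/(0.0336×2.62) = 0.3976 K/W
R_concrete block = L/(kA) = 0.22/(0.582×2.62) = 0.1443 K/W
R_outer film = 1/(h_o·A) = 1/(17×2.62) = 0.02245 K/W
R_total = 0.5644 K/W
Q = ΔT / R_total = 33 / 0.5644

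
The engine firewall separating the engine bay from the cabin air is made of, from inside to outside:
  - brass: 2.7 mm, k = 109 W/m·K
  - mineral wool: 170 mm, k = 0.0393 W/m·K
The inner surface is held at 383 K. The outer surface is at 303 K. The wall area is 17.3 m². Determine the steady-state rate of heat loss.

Q ≈ 320 W

Using the resistance-network approach (series):
R_brass = L/(kA) = 0.0027/(109×17.3) = 1.432×10^-6 K/W
R_mineral wool = L/(kA) = 0.17/(0.0393×17.3) = 0.25 K/W
R_total = 0.25 K/W
Q = ΔT / R_total = 80 / 0.25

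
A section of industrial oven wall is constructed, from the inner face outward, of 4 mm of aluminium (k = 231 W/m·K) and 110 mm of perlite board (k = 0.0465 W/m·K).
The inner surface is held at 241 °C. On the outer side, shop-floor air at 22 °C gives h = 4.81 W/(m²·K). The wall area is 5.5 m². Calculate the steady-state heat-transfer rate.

Model the wall as resistances in series:
R_aluminium = L/(kA) = 0.004/(231×5.5) = 3.148×10^-6 K/W
R_perlite board = L/(kA) = 0.11/(0.0465×5.5) = 0.4301 K/W
R_outer film = 1/(h_o·A) = 1/(4.81×5.5) = 0.0378 K/W
R_total = 0.4679 K/W
Q = ΔT / R_total = 219 / 0.4679

Q ≈ 468 W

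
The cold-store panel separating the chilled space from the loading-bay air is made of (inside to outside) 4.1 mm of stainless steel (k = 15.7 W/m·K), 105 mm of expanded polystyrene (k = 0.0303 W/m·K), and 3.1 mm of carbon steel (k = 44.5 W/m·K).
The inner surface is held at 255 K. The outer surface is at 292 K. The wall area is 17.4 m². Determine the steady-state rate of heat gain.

Q ≈ 186 W

Series thermal resistances:
R_stainless steel = L/(kA) = 0.0041/(15.7×17.4) = 1.501×10^-5 K/W
R_expanded polystyrene = L/(kA) = 0.105/(0.0303×17.4) = 0.1992 K/W
R_carbon steel = L/(kA) = 0.0031/(44.5×17.4) = 4.004×10^-6 K/W
R_total = 0.1992 K/W
Q = ΔT / R_total = 37 / 0.1992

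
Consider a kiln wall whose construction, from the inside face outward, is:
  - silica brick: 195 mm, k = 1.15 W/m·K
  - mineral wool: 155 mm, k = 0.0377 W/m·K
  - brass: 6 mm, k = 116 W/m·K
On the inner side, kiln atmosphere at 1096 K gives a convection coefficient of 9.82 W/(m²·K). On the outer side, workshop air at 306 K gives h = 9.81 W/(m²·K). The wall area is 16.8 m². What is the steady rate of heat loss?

Thermal resistances in series:
R_inner film = 1/(h_i·A) = 1/(9.82×16.8) = 0.006061 K/W
R_silica brick = L/(kA) = 0.195/(1.15×16.8) = 0.01009 K/W
R_mineral wool = L/(kA) = 0.155/(0.0377×16.8) = 0.2447 K/W
R_brass = L/(kA) = 0.006/(116×16.8) = 3.079×10^-6 K/W
R_outer film = 1/(h_o·A) = 1/(9.81×16.8) = 0.006068 K/W
R_total = 0.267 K/W
Q = ΔT / R_total = 790 / 0.267

Q ≈ 2960 W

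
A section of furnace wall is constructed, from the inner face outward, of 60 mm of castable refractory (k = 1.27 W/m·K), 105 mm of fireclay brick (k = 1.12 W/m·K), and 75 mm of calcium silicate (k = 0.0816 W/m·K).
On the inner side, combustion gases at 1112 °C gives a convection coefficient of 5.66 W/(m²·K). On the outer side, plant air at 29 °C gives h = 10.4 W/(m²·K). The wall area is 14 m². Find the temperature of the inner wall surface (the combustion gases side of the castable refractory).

Model the wall as resistances in series:
R_inner film = 1/(h_i·A) = 1/(5.66×14) = 0.01262 K/W
R_castable refractory = L/(kA) = 0.06/(1.27×14) = 0.003375 K/W
R_fireclay brick = L/(kA) = 0.105/(1.12×14) = 0.006696 K/W
R_calcium silicate = L/(kA) = 0.075/(0.0816×14) = 0.06565 K/W
R_outer film = 1/(h_o·A) = 1/(10.4×14) = 0.006868 K/W
R_total = 0.09521 K/W;  Q = ΔT/R_total = 1083/0.09521 = 11370 W
T_interface = T_inner − Q·ΣR(inner→interface) = 1112 − 11400×0.01262

T ≈ 968 °C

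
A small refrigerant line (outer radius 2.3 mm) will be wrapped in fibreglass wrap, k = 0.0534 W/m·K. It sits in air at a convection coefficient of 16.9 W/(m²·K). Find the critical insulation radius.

r_cr ≈ 3.16 mm

For a cylinder r_cr = k/h = 0.0534/16.9
r_cr = 3.16 mm; since the bare radius (2.3 mm) is below r_cr, adding a thin layer of insulation will *increase* heat loss.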